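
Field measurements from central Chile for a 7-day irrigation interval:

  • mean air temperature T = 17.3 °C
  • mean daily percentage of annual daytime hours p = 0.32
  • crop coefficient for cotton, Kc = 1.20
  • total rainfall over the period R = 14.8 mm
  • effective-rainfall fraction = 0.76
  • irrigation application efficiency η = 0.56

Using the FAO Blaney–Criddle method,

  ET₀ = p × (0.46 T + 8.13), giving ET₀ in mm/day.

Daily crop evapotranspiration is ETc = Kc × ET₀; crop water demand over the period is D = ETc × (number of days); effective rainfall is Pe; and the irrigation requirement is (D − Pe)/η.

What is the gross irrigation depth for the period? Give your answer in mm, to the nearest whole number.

ET₀ = 0.32 × (0.46 × 17.3 + 8.13) = 0.32 × 16.088 = 5.1482 mm/d
ETc = Kc × ET₀ = 1.20 × 5.1482 = 6.1778 mm/d
Crop demand D = ETc × 7 d = 6.1778 × 7 = 43.245 mm
Pe = 0.76 × 14.8 = 11.248 mm
D − Pe = 43.245 − 11.248 = 31.997 mm
Gross irrigation = 31.997 / 0.56 = 57.138 mm

57 mm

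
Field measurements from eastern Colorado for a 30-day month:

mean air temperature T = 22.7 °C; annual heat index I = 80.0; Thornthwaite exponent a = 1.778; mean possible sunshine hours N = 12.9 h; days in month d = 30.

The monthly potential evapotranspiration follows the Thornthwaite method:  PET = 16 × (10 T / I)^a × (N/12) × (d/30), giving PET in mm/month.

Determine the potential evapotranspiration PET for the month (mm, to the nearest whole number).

10T/I = 10 × 22.7 / 80.0 = 2.8375
(10T/I)^a = 2.8375^1.778 = 6.3873
Uncorrected PET = 16 × 6.3873 = 102.197 mm
Correction = (N/12)(d/30) = (12.9/12)(30/30) = 1.0750
PET = 102.197 × 1.0750 = 109.862 mm/month

110 mm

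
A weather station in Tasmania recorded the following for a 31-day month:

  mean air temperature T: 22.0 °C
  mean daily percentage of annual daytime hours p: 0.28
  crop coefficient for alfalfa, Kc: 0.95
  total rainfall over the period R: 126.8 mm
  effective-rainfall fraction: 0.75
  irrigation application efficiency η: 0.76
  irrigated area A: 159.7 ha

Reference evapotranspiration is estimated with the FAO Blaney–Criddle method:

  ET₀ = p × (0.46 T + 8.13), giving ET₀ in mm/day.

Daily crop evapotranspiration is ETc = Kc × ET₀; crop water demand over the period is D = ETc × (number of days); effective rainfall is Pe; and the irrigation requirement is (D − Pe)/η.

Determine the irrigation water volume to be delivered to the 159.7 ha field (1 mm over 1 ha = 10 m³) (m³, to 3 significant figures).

ET₀ = 0.28 × (0.46 × 22.0 + 8.13) = 0.28 × 18.250 = 5.1100 mm/d
ETc = Kc × ET₀ = 0.95 × 5.1100 = 4.8545 mm/d
Crop demand D = ETc × 31 d = 4.8545 × 31 = 150.490 mm
Pe = 0.75 × 126.8 = 95.100 mm
D − Pe = 150.490 − 95.100 = 55.390 mm
Gross irrigation = 55.390 / 0.76 = 72.882 mm
Volume = 72.882 mm × 159.7 ha × 10 = 116392.6 m³

116000 m³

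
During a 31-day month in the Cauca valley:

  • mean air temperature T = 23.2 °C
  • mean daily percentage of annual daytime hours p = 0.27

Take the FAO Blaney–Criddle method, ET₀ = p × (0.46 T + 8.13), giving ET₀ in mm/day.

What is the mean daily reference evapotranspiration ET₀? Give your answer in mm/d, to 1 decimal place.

5.1 mm/d

ET₀ = 0.27 × (0.46 × 23.2 + 8.13) = 0.27 × 18.802 = 5.0765 mm/d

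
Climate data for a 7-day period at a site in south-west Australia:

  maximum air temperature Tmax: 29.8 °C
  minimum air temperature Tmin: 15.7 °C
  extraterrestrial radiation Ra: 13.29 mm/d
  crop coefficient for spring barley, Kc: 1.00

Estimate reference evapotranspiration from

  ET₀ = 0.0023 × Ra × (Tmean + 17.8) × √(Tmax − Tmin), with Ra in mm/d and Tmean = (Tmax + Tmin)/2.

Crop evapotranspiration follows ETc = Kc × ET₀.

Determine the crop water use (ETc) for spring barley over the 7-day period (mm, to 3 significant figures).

Tmean = (29.8 + 15.7)/2 = 22.75 °C
ET₀ = 0.0023 × 13.29 × (22.75 + 17.8) × √14.1 = 0.0023 × 13.29 × 40.55 × 3.7550 = 4.6543 mm/d
ETc = Kc × ET₀ = 1.00 × 4.6543 = 4.6543 mm/d
Over 7 days: 4.6543 × 7 = 32.580 mm

32.6 mm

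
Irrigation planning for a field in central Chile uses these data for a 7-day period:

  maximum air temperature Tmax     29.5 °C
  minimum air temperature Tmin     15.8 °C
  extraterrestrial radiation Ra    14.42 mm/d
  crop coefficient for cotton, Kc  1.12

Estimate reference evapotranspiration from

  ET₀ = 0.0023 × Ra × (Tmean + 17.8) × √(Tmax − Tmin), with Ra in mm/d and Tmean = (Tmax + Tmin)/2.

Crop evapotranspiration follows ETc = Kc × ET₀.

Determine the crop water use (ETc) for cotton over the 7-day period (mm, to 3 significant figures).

38.9 mm

Tmean = (29.5 + 15.8)/2 = 22.65 °C
ET₀ = 0.0023 × 14.42 × (22.65 + 17.8) × √13.7 = 0.0023 × 14.42 × 40.45 × 3.7014 = 4.9657 mm/d
ETc = Kc × ET₀ = 1.12 × 4.9657 = 5.5616 mm/d
Over 7 days: 5.5616 × 7 = 38.931 mm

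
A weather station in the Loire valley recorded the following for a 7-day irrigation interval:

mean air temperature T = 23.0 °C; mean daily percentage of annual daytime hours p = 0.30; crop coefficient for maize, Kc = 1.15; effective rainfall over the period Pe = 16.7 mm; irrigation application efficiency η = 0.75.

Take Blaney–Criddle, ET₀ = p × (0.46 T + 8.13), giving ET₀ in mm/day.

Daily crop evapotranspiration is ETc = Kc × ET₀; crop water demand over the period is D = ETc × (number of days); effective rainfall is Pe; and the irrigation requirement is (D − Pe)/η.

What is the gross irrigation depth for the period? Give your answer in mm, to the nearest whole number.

ET₀ = 0.30 × (0.46 × 23.0 + 8.13) = 0.30 × 18.710 = 5.6130 mm/d
ETc = Kc × ET₀ = 1.15 × 5.6130 = 6.4550 mm/d
Crop demand D = ETc × 7 d = 6.4550 × 7 = 45.185 mm
D − Pe = 45.185 − 16.7 = 28.485 mm
Gross irrigation = 28.485 / 0.75 = 37.980 mm

38 mm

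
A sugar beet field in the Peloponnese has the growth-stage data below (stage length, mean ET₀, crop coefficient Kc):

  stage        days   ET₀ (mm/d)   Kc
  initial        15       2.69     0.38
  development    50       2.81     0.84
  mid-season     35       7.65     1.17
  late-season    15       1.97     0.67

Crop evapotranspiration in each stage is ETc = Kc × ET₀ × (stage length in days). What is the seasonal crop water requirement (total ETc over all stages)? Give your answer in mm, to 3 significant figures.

initial: 0.38 × 2.69 × 15 = 15.33 mm
development: 0.84 × 2.81 × 50 = 118.02 mm
mid-season: 1.17 × 7.65 × 35 = 313.27 mm
late-season: 0.67 × 1.97 × 15 = 19.80 mm
Seasonal total = 466.42 mm

466 mm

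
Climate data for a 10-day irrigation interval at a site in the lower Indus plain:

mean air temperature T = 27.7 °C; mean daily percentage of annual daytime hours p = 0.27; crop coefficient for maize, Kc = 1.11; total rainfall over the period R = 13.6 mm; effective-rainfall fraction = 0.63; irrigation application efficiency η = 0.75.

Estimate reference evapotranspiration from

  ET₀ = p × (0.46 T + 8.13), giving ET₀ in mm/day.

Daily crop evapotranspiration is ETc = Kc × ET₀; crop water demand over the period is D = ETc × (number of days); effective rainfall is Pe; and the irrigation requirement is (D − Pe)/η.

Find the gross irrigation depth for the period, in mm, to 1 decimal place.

72.0 mm

ET₀ = 0.27 × (0.46 × 27.7 + 8.13) = 0.27 × 20.872 = 5.6354 mm/d
ETc = Kc × ET₀ = 1.11 × 5.6354 = 6.2553 mm/d
Crop demand D = ETc × 10 d = 6.2553 × 10 = 62.553 mm
Pe = 0.63 × 13.6 = 8.568 mm
D − Pe = 62.553 − 8.568 = 53.985 mm
Gross irrigation = 53.985 / 0.75 = 71.980 mm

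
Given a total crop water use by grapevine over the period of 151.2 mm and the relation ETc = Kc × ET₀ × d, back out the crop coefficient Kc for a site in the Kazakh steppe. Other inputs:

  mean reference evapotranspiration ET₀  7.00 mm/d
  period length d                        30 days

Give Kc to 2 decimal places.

0.72

ETc = Kc × ET₀ × d  ⇒  Kc = ETc / (ET₀ × d)
Kc = 151.2 / (7.00 × 30) = 151.2 / 210.00 = 0.7200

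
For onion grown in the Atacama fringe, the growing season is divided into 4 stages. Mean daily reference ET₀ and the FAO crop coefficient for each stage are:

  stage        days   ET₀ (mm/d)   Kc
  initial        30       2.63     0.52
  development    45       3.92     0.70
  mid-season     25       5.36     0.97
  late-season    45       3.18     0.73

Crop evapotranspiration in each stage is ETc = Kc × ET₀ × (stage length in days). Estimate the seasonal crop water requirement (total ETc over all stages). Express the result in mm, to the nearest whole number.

initial: 0.52 × 2.63 × 30 = 41.03 mm
development: 0.70 × 3.92 × 45 = 123.48 mm
mid-season: 0.97 × 5.36 × 25 = 129.98 mm
late-season: 0.73 × 3.18 × 45 = 104.46 mm
Seasonal total = 398.95 mm

399 mm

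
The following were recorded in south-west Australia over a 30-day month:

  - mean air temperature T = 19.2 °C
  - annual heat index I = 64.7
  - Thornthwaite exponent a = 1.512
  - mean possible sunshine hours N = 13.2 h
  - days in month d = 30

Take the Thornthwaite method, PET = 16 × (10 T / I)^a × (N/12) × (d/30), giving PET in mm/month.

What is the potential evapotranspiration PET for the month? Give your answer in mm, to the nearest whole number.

10T/I = 10 × 19.2 / 64.7 = 2.9675
(10T/I)^a = 2.9675^1.512 = 5.1791
Uncorrected PET = 16 × 5.1791 = 82.866 mm
Correction = (N/12)(d/30) = (13.2/12)(30/30) = 1.1000
PET = 82.866 × 1.1000 = 91.153 mm/month

91 mm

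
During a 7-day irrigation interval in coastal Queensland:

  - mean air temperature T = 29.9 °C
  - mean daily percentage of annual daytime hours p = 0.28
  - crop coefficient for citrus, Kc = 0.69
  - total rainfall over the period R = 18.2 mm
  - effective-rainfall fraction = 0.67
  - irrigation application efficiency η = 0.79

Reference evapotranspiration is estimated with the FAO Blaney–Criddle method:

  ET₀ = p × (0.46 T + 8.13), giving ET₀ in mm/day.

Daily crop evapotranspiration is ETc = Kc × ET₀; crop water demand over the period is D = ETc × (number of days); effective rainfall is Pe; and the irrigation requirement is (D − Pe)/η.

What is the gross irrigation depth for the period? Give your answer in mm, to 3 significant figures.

22.0 mm

ET₀ = 0.28 × (0.46 × 29.9 + 8.13) = 0.28 × 21.884 = 6.1275 mm/d
ETc = Kc × ET₀ = 0.69 × 6.1275 = 4.2280 mm/d
Crop demand D = ETc × 7 d = 4.2280 × 7 = 29.596 mm
Pe = 0.67 × 18.2 = 12.194 mm
D − Pe = 29.596 − 12.194 = 17.402 mm
Gross irrigation = 17.402 / 0.79 = 22.028 mm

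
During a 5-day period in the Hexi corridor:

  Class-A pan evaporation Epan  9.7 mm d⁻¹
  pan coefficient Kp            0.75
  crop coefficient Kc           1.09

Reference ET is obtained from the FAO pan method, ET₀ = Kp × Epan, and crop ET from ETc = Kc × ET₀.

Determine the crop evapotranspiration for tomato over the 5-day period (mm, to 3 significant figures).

39.6 mm

ET₀ = 0.75 × 9.7 = 7.2750 mm/d
ETc = Kc × ET₀ = 1.09 × 7.2750 = 7.9298 mm/d
Over 5 days: 7.9298 × 5 = 39.649 mm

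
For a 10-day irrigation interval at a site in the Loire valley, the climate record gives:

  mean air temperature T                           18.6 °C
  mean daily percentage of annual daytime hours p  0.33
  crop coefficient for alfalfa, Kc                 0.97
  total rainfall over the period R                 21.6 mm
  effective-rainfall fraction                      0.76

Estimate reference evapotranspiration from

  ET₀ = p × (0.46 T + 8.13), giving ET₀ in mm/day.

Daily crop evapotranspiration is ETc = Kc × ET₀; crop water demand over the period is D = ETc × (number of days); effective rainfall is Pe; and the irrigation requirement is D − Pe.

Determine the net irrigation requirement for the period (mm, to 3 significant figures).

ET₀ = 0.33 × (0.46 × 18.6 + 8.13) = 0.33 × 16.686 = 5.5064 mm/d
ETc = Kc × ET₀ = 0.97 × 5.5064 = 5.3412 mm/d
Crop demand D = ETc × 10 d = 5.3412 × 10 = 53.412 mm
Pe = 0.76 × 21.6 = 16.416 mm
D − Pe = 53.412 − 16.416 = 36.996 mm

37.0 mm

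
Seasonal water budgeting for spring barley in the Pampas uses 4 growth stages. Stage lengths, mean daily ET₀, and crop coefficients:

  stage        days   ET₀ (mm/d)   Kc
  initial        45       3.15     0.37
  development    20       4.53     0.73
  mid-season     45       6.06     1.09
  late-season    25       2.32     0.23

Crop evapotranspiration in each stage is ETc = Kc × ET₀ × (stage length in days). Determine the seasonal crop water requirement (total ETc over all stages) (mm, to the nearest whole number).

429 mm

initial: 0.37 × 3.15 × 45 = 52.45 mm
development: 0.73 × 4.53 × 20 = 66.14 mm
mid-season: 1.09 × 6.06 × 45 = 297.24 mm
late-season: 0.23 × 2.32 × 25 = 13.34 mm
Seasonal total = 429.17 mm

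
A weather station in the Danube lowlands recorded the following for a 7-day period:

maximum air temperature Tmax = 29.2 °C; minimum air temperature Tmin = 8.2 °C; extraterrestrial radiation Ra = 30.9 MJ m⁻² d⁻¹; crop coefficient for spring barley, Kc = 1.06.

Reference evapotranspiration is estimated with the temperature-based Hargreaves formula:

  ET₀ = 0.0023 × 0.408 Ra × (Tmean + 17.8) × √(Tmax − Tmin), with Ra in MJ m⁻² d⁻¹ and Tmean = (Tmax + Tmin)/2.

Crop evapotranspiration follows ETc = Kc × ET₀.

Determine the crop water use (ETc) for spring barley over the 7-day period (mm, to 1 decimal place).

Tmean = (29.2 + 8.2)/2 = 18.70 °C
0.408 Ra = 0.408 × 30.9 = 12.6072 mm/d equivalent
ET₀ = 0.0023 × 12.6072 × (18.70 + 17.8) × √21.0 = 0.0023 × 12.6072 × 36.50 × 4.5826 = 4.8501 mm/d
ETc = Kc × ET₀ = 1.06 × 4.8501 = 5.1411 mm/d
Over 7 days: 5.1411 × 7 = 35.988 mm

36.0 mm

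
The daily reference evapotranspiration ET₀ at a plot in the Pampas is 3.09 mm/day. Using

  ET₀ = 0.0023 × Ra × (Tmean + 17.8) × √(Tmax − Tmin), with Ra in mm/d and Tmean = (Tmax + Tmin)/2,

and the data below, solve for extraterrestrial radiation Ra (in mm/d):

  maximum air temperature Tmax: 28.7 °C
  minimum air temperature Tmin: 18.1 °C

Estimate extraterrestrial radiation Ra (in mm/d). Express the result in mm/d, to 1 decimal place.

Tmean = 23.40 °C; √ΔT = 3.2558
Ra = ET₀ / [0.0023 × (Tmean+17.8) × √ΔT] = 3.09 / (0.0023 × 41.20 × 3.2558) = 10.016 mm/d

10.0 mm/d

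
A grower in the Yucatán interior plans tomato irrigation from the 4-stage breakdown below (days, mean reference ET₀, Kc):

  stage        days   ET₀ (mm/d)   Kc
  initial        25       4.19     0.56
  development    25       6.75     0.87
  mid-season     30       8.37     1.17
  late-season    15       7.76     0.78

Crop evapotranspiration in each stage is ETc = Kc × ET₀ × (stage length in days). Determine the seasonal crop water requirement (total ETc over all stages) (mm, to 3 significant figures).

initial: 0.56 × 4.19 × 25 = 58.66 mm
development: 0.87 × 6.75 × 25 = 146.81 mm
mid-season: 1.17 × 8.37 × 30 = 293.79 mm
late-season: 0.78 × 7.76 × 15 = 90.79 mm
Seasonal total = 590.05 mm

590 mm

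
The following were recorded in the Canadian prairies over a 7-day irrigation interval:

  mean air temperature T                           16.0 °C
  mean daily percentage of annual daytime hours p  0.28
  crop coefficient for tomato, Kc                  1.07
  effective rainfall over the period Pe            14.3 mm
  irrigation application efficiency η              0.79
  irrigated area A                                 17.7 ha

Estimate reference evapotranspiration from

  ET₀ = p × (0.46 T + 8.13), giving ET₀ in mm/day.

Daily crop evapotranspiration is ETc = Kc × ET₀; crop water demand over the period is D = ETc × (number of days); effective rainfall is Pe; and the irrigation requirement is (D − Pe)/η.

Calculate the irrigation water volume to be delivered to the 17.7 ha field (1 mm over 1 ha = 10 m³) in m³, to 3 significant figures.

ET₀ = 0.28 × (0.46 × 16.0 + 8.13) = 0.28 × 15.490 = 4.3372 mm/d
ETc = Kc × ET₀ = 1.07 × 4.3372 = 4.6408 mm/d
Crop demand D = ETc × 7 d = 4.6408 × 7 = 32.486 mm
D − Pe = 32.486 − 14.3 = 18.186 mm
Gross irrigation = 18.186 / 0.79 = 23.020 mm
Volume = 23.020 mm × 17.7 ha × 10 = 4074.5 m³

4070 m³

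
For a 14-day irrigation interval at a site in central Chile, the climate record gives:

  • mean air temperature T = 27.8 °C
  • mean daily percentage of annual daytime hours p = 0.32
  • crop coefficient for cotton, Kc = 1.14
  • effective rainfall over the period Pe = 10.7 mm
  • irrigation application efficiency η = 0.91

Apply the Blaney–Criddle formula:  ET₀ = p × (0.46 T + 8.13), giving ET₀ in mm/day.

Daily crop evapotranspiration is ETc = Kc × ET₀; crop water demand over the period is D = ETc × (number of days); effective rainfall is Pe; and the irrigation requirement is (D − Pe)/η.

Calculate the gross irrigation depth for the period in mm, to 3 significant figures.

106 mm

ET₀ = 0.32 × (0.46 × 27.8 + 8.13) = 0.32 × 20.918 = 6.6938 mm/d
ETc = Kc × ET₀ = 1.14 × 6.6938 = 7.6309 mm/d
Crop demand D = ETc × 14 d = 7.6309 × 14 = 106.833 mm
D − Pe = 106.833 − 10.7 = 96.133 mm
Gross irrigation = 96.133 / 0.91 = 105.641 mm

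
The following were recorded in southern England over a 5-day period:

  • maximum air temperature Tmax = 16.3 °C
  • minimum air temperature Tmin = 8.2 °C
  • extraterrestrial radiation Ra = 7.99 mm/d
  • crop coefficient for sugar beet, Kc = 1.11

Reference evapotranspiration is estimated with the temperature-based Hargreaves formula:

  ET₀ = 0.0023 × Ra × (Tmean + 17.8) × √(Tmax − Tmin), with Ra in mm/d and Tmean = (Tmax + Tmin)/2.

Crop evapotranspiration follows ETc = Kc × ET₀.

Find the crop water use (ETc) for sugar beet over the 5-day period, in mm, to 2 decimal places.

Tmean = (16.3 + 8.2)/2 = 12.25 °C
ET₀ = 0.0023 × 7.99 × (12.25 + 17.8) × √8.1 = 0.0023 × 7.99 × 30.05 × 2.8460 = 1.5716 mm/d
ETc = Kc × ET₀ = 1.11 × 1.5716 = 1.7445 mm/d
Over 5 days: 1.7445 × 5 = 8.723 mm

8.72 mm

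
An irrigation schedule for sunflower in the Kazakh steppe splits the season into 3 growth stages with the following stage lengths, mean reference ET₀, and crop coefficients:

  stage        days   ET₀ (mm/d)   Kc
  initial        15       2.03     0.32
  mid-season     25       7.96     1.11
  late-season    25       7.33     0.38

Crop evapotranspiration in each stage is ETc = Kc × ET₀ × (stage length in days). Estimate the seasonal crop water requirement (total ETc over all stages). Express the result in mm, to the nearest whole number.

300 mm

initial: 0.32 × 2.03 × 15 = 9.74 mm
mid-season: 1.11 × 7.96 × 25 = 220.89 mm
late-season: 0.38 × 7.33 × 25 = 69.64 mm
Seasonal total = 300.27 mm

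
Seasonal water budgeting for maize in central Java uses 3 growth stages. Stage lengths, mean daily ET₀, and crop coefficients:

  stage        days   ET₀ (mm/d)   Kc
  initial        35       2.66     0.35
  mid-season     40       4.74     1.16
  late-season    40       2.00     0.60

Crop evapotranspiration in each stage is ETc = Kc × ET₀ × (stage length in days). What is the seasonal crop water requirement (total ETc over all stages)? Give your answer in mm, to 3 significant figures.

301 mm

initial: 0.35 × 2.66 × 35 = 32.59 mm
mid-season: 1.16 × 4.74 × 40 = 219.94 mm
late-season: 0.60 × 2.00 × 40 = 48.00 mm
Seasonal total = 300.53 mm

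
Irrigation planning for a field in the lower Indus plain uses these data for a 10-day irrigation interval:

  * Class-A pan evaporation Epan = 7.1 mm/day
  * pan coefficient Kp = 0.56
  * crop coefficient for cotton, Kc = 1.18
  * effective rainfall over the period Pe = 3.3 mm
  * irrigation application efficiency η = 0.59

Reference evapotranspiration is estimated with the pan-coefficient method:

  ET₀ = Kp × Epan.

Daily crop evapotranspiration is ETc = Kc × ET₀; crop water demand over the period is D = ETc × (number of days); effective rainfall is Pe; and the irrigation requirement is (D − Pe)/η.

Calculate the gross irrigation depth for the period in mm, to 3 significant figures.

ET₀ = 0.56 × 7.1 = 3.9760 mm/d
ETc = Kc × ET₀ = 1.18 × 3.9760 = 4.6917 mm/d
Crop demand D = ETc × 10 d = 4.6917 × 10 = 46.917 mm
D − Pe = 46.917 − 3.3 = 43.617 mm
Gross irrigation = 43.617 / 0.59 = 73.927 mm

73.9 mm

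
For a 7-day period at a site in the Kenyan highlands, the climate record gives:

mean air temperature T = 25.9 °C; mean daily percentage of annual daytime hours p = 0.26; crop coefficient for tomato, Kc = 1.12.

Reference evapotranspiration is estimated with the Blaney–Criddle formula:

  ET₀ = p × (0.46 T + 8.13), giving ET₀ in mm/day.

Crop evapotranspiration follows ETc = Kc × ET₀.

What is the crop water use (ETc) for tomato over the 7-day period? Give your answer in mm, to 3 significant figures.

ET₀ = 0.26 × (0.46 × 25.9 + 8.13) = 0.26 × 20.044 = 5.2114 mm/d
ETc = Kc × ET₀ = 1.12 × 5.2114 = 5.8368 mm/d
Over 7 days: 5.8368 × 7 = 40.858 mm

40.9 mm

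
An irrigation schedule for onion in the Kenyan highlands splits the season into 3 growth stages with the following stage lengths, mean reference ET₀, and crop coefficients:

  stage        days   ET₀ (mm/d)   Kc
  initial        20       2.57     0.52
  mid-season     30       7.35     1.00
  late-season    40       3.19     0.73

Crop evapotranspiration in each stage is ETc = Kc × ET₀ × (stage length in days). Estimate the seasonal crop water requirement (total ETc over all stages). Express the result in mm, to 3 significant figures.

initial: 0.52 × 2.57 × 20 = 26.73 mm
mid-season: 1.00 × 7.35 × 30 = 220.50 mm
late-season: 0.73 × 3.19 × 40 = 93.15 mm
Seasonal total = 340.38 mm

340 mm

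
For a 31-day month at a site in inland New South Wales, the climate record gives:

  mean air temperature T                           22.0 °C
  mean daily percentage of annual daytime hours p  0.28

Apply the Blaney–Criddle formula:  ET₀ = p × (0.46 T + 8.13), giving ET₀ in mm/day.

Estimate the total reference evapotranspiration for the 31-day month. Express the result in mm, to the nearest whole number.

ET₀ = 0.28 × (0.46 × 22.0 + 8.13) = 0.28 × 18.250 = 5.1100 mm/d
Monthly total = 5.1100 × 31 = 158.410 mm

158 mm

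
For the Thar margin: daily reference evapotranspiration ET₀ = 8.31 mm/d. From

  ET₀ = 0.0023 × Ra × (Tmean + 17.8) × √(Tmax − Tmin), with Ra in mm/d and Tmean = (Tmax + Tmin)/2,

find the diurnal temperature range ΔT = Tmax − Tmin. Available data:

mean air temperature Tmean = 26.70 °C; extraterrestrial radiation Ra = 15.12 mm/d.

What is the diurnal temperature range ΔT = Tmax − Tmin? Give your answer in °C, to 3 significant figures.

√ΔT = ET₀ / [0.0023 × Ra × (Tmean+17.8)] = 8.31 / (0.0023 × 15.12 × 44.50) = 5.3698
ΔT = 5.3698² = 28.835 °C

28.8 °C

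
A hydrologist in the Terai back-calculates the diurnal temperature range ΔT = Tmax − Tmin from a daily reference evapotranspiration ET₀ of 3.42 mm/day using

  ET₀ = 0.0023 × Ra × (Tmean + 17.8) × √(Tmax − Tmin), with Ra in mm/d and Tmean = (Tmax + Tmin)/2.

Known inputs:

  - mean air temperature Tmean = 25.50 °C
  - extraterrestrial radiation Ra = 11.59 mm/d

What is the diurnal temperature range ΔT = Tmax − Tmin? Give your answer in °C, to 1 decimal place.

8.8 °C

√ΔT = ET₀ / [0.0023 × Ra × (Tmean+17.8)] = 3.42 / (0.0023 × 11.59 × 43.30) = 2.9630
ΔT = 2.9630² = 8.779 °C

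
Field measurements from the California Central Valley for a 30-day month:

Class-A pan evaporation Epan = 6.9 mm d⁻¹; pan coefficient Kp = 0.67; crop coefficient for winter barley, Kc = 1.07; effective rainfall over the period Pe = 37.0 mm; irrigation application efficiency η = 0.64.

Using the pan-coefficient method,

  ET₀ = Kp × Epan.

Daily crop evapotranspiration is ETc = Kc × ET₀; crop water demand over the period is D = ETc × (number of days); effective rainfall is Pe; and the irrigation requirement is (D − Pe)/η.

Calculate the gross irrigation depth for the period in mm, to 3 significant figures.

174 mm

ET₀ = 0.67 × 6.9 = 4.6230 mm/d
ETc = Kc × ET₀ = 1.07 × 4.6230 = 4.9466 mm/d
Crop demand D = ETc × 30 d = 4.9466 × 30 = 148.398 mm
D − Pe = 148.398 − 37.0 = 111.398 mm
Gross irrigation = 111.398 / 0.64 = 174.059 mm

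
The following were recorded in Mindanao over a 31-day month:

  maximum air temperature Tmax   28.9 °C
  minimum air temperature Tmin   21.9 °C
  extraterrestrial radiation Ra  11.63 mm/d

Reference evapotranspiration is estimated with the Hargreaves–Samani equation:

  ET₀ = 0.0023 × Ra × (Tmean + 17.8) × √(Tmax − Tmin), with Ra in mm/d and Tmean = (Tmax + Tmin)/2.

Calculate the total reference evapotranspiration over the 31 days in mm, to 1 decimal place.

94.8 mm

Tmean = (28.9 + 21.9)/2 = 25.40 °C
ET₀ = 0.0023 × 11.63 × (25.40 + 17.8) × √7.0 = 0.0023 × 11.63 × 43.20 × 2.6458 = 3.0574 mm/d
Over 31 days: 3.0574 × 31 = 94.779 mm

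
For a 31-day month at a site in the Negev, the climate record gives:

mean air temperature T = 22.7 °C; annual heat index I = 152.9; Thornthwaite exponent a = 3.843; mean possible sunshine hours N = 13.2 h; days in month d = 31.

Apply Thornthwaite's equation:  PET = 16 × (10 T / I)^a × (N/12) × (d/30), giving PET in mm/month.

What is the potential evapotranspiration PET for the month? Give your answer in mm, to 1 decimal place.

10T/I = 10 × 22.7 / 152.9 = 1.4846
(10T/I)^a = 1.4846^3.843 = 4.5656
Uncorrected PET = 16 × 4.5656 = 73.050 mm
Correction = (N/12)(d/30) = (13.2/12)(31/30) = 1.1367
PET = 73.050 × 1.1367 = 83.036 mm/month

83.0 mm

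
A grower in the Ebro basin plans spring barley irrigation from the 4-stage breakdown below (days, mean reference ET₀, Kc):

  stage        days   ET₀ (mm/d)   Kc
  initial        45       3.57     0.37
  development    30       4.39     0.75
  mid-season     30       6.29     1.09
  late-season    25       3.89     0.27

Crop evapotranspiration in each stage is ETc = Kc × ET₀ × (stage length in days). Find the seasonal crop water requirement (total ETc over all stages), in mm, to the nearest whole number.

initial: 0.37 × 3.57 × 45 = 59.44 mm
development: 0.75 × 4.39 × 30 = 98.78 mm
mid-season: 1.09 × 6.29 × 30 = 205.68 mm
late-season: 0.27 × 3.89 × 25 = 26.26 mm
Seasonal total = 390.16 mm

390 mm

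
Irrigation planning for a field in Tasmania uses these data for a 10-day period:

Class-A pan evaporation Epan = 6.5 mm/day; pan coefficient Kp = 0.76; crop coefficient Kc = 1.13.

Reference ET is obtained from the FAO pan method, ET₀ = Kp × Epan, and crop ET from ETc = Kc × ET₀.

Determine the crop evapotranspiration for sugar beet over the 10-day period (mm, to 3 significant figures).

ET₀ = 0.76 × 6.5 = 4.9400 mm/d
ETc = Kc × ET₀ = 1.13 × 4.9400 = 5.5822 mm/d
Over 10 days: 5.5822 × 10 = 55.822 mm

55.8 mm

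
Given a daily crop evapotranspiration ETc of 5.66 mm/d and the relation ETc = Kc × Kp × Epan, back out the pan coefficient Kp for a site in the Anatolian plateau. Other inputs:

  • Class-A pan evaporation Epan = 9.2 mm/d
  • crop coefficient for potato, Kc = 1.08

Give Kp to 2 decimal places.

ETc = Kc × Kp × Epan  ⇒  Kp = ETc / (Kc × Epan)
Kp = 5.66 / (1.08 × 9.2) = 5.66 / 9.936 = 0.5696

0.57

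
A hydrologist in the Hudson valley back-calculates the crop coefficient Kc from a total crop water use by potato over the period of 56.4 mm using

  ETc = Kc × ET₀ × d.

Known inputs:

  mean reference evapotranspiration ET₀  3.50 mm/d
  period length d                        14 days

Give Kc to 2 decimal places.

ETc = Kc × ET₀ × d  ⇒  Kc = ETc / (ET₀ × d)
Kc = 56.4 / (3.50 × 14) = 56.4 / 49.00 = 1.1510

1.15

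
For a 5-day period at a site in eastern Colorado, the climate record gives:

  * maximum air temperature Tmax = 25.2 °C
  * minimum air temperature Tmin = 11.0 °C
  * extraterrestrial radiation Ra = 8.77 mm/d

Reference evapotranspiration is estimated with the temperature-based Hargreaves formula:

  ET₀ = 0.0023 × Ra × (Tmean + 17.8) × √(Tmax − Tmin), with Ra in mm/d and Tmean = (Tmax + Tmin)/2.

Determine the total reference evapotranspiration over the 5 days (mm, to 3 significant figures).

13.6 mm

Tmean = (25.2 + 11.0)/2 = 18.10 °C
ET₀ = 0.0023 × 8.77 × (18.10 + 17.8) × √14.2 = 0.0023 × 8.77 × 35.90 × 3.7683 = 2.7288 mm/d
Over 5 days: 2.7288 × 5 = 13.644 mm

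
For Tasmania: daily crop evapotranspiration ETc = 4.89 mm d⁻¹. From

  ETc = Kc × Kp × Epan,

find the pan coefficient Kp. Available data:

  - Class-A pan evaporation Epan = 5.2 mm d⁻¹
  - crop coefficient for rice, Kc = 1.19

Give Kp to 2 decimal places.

ETc = Kc × Kp × Epan  ⇒  Kp = ETc / (Kc × Epan)
Kp = 4.89 / (1.19 × 5.2) = 4.89 / 6.188 = 0.7902

0.79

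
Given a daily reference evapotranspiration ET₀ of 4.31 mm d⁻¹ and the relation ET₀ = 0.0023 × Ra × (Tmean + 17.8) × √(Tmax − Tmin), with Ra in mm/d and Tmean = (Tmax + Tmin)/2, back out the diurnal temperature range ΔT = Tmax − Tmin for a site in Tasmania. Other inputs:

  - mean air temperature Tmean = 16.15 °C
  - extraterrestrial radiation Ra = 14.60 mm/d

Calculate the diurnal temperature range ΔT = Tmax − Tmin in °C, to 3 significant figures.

√ΔT = ET₀ / [0.0023 × Ra × (Tmean+17.8)] = 4.31 / (0.0023 × 14.60 × 33.95) = 3.7806
ΔT = 3.7806² = 14.293 °C

14.3 °C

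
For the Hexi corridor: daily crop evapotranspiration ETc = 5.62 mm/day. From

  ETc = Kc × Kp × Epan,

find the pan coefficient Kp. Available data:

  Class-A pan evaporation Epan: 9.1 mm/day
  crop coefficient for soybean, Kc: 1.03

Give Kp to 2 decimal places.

ETc = Kc × Kp × Epan  ⇒  Kp = ETc / (Kc × Epan)
Kp = 5.62 / (1.03 × 9.1) = 5.62 / 9.373 = 0.5996

0.60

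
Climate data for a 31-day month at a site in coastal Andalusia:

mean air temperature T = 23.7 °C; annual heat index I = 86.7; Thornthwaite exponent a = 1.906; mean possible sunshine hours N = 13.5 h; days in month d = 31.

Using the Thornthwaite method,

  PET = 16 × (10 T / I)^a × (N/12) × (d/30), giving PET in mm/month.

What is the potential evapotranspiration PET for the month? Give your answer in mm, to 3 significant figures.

10T/I = 10 × 23.7 / 86.7 = 2.7336
(10T/I)^a = 2.7336^1.906 = 6.7986
Uncorrected PET = 16 × 6.7986 = 108.778 mm
Correction = (N/12)(d/30) = (13.5/12)(31/30) = 1.1625
PET = 108.778 × 1.1625 = 126.454 mm/month

126 mm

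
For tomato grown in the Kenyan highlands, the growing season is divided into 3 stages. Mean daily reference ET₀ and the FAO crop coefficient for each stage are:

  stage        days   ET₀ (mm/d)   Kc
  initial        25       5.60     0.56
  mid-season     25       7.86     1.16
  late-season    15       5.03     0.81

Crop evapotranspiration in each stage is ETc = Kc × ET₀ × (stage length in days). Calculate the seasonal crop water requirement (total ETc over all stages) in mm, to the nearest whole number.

367 mm

initial: 0.56 × 5.60 × 25 = 78.40 mm
mid-season: 1.16 × 7.86 × 25 = 227.94 mm
late-season: 0.81 × 5.03 × 15 = 61.11 mm
Seasonal total = 367.45 mm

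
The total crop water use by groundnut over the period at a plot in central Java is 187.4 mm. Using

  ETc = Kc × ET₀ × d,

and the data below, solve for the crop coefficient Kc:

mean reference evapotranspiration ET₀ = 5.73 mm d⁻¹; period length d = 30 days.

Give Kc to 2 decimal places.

ETc = Kc × ET₀ × d  ⇒  Kc = ETc / (ET₀ × d)
Kc = 187.4 / (5.73 × 30) = 187.4 / 171.90 = 1.0902

1.09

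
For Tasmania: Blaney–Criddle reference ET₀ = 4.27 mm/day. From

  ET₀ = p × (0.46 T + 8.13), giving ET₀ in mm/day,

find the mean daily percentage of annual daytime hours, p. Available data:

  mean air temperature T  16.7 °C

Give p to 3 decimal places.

0.270

p = ET₀ / (0.46 T + 8.13) = 4.27 / (0.46 × 16.7 + 8.13) = 4.27 / 15.812 = 0.2700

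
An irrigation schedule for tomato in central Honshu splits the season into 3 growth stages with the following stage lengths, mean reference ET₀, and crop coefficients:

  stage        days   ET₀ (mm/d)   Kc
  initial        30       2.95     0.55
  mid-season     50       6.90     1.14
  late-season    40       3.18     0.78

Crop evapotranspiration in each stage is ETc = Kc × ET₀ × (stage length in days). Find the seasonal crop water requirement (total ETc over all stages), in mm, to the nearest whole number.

initial: 0.55 × 2.95 × 30 = 48.68 mm
mid-season: 1.14 × 6.90 × 50 = 393.30 mm
late-season: 0.78 × 3.18 × 40 = 99.22 mm
Seasonal total = 541.20 mm

541 mm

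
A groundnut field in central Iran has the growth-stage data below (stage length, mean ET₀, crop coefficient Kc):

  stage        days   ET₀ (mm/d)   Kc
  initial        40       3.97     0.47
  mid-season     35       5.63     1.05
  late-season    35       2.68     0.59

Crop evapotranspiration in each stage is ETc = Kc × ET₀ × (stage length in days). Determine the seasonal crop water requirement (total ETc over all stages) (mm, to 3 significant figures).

337 mm

initial: 0.47 × 3.97 × 40 = 74.64 mm
mid-season: 1.05 × 5.63 × 35 = 206.90 mm
late-season: 0.59 × 2.68 × 35 = 55.34 mm
Seasonal total = 336.88 mm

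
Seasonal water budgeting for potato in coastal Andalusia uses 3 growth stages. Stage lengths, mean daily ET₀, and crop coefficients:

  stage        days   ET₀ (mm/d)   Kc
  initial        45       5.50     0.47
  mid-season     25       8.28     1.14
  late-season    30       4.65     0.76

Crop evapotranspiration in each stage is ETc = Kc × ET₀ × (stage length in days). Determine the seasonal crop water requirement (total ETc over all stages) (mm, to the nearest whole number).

458 mm

initial: 0.47 × 5.50 × 45 = 116.33 mm
mid-season: 1.14 × 8.28 × 25 = 235.98 mm
late-season: 0.76 × 4.65 × 30 = 106.02 mm
Seasonal total = 458.33 mm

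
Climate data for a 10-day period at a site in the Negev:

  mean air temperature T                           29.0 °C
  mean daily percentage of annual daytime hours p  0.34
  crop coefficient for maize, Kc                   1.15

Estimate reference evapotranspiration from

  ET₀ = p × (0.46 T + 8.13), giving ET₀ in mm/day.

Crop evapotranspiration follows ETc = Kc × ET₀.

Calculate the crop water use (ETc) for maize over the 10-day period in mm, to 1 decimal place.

ET₀ = 0.34 × (0.46 × 29.0 + 8.13) = 0.34 × 21.470 = 7.2998 mm/d
ETc = Kc × ET₀ = 1.15 × 7.2998 = 8.3948 mm/d
Over 10 days: 8.3948 × 10 = 83.948 mm

83.9 mm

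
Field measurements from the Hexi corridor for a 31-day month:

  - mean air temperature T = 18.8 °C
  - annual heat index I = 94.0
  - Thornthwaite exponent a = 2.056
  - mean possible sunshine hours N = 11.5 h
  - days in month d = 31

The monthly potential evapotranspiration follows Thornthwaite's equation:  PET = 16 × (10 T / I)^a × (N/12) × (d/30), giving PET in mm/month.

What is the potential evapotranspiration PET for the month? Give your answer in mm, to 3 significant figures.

10T/I = 10 × 18.8 / 94.0 = 2.0000
(10T/I)^a = 2.0000^2.056 = 4.1583
Uncorrected PET = 16 × 4.1583 = 66.533 mm
Correction = (N/12)(d/30) = (11.5/12)(31/30) = 0.9903
PET = 66.533 × 0.9903 = 65.888 mm/month

65.9 mm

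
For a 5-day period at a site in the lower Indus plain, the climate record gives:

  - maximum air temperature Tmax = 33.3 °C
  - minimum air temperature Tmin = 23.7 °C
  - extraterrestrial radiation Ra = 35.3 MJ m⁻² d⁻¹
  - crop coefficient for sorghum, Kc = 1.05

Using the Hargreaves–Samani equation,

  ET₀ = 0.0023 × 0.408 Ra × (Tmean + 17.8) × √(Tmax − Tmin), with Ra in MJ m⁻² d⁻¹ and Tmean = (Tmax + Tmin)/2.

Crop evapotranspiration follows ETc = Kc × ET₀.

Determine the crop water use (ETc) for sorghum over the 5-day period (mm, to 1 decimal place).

24.9 mm

Tmean = (33.3 + 23.7)/2 = 28.50 °C
0.408 Ra = 0.408 × 35.3 = 14.4024 mm/d equivalent
ET₀ = 0.0023 × 14.4024 × (28.50 + 17.8) × √9.6 = 0.0023 × 14.4024 × 46.30 × 3.0984 = 4.7521 mm/d
ETc = Kc × ET₀ = 1.05 × 4.7521 = 4.9897 mm/d
Over 5 days: 4.9897 × 5 = 24.949 mm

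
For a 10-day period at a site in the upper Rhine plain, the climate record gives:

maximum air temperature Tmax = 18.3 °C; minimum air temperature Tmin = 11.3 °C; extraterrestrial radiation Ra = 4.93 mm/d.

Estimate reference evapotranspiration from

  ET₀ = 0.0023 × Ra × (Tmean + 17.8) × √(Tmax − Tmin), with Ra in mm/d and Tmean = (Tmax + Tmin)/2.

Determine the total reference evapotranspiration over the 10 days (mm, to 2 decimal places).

Tmean = (18.3 + 11.3)/2 = 14.80 °C
ET₀ = 0.0023 × 4.93 × (14.80 + 17.8) × √7.0 = 0.0023 × 4.93 × 32.60 × 2.6458 = 0.9780 mm/d
Over 10 days: 0.9780 × 10 = 9.780 mm

9.78 mm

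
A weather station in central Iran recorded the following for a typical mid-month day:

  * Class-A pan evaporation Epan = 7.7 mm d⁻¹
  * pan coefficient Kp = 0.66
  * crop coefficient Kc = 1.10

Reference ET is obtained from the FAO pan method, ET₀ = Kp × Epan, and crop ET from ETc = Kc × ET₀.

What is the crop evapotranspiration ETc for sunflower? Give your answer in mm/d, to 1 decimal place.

ET₀ = 0.66 × 7.7 = 5.0820 mm/d
ETc = Kc × ET₀ = 1.10 × 5.0820 = 5.5902 mm/d

5.6 mm/d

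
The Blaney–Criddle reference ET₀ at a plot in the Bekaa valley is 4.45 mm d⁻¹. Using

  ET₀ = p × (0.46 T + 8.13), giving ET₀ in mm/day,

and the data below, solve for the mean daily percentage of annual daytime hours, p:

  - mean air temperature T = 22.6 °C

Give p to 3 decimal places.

p = ET₀ / (0.46 T + 8.13) = 4.45 / (0.46 × 22.6 + 8.13) = 4.45 / 18.526 = 0.2402

0.240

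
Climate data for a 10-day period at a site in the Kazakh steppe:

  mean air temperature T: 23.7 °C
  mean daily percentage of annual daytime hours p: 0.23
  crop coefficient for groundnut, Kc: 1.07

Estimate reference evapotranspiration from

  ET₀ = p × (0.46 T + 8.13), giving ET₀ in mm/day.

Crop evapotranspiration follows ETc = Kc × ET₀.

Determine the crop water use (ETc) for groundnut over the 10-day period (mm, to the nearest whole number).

ET₀ = 0.23 × (0.46 × 23.7 + 8.13) = 0.23 × 19.032 = 4.3774 mm/d
ETc = Kc × ET₀ = 1.07 × 4.3774 = 4.6838 mm/d
Over 10 days: 4.6838 × 10 = 46.838 mm

47 mm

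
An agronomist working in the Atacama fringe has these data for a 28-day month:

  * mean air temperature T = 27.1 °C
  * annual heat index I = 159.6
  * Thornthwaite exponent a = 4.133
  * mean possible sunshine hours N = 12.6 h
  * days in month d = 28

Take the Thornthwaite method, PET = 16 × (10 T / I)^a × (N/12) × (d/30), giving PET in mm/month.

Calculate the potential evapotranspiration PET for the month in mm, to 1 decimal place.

10T/I = 10 × 27.1 / 159.6 = 1.6980
(10T/I)^a = 1.6980^4.133 = 8.9193
Uncorrected PET = 16 × 8.9193 = 142.709 mm
Correction = (N/12)(d/30) = (12.6/12)(28/30) = 0.9800
PET = 142.709 × 0.9800 = 139.855 mm/month

139.9 mm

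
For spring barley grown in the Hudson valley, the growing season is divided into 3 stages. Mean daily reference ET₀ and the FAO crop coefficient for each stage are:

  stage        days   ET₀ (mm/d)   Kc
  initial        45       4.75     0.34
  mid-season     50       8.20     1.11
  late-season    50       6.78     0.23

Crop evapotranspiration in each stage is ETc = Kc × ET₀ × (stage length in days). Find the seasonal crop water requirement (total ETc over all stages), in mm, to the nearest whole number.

initial: 0.34 × 4.75 × 45 = 72.68 mm
mid-season: 1.11 × 8.20 × 50 = 455.10 mm
late-season: 0.23 × 6.78 × 50 = 77.97 mm
Seasonal total = 605.75 mm

606 mm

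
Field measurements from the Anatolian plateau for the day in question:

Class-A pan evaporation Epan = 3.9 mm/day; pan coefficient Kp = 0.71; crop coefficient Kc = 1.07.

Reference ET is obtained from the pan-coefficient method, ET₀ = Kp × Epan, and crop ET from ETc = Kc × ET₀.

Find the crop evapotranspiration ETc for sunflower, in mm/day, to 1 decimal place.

3.0 mm/day

ET₀ = 0.71 × 3.9 = 2.7690 mm/d
ETc = Kc × ET₀ = 1.07 × 2.7690 = 2.9628 mm/d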